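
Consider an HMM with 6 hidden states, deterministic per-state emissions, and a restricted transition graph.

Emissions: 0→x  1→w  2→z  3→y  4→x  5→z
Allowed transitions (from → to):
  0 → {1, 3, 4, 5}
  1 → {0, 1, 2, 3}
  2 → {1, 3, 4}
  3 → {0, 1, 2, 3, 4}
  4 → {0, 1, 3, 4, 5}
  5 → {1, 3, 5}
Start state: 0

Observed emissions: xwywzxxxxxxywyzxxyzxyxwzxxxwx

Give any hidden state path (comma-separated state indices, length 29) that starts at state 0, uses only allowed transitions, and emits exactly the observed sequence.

  0: obs=x cand={0,4} pick 0 [start]
  1: obs=w cand={1} pick 1 [0->1 ok]
  2: obs=y cand={3} pick 3 [1->3 ok]
  3: obs=w cand={1} pick 1 [3->1 ok]
  4: obs=z cand={2,5} pick 2 [1->2 ok]
  5: obs=x cand={0,4} pick 4 [2->4 ok]
  6: obs=x cand={0,4} pick 4 [4->4 ok]
  7: obs=x cand={0,4} pick 4 [4->4 ok]
  8: obs=x cand={0,4} pick 4 [4->4 ok]
  9: obs=x cand={0,4} pick 4 [4->4 ok]
  10: obs=x cand={0,4} pick 4 [4->4 ok]
  11: obs=y cand={3} pick 3 [4->3 ok]
  12: obs=w cand={1} pick 1 [3->1 ok]
  13: obs=y cand={3} pick 3 [1->3 ok]
  14: obs=z cand={2,5} pick 2 [3->2 ok]
  15: obs=x cand={0,4} pick 4 [2->4 ok]
  16: obs=x cand={0,4} pick 0 [4->0 ok]
  17: obs=y cand={3} pick 3 [0->3 ok]
  18: obs=z cand={2,5} pick 2 [3->2 ok]
  19: obs=x cand={0,4} pick 4 [2->4 ok]
  20: obs=y cand={3} pick 3 [4->3 ok]
  21: obs=x cand={0,4} pick 4 [3->4 ok]
  22: obs=w cand={1} pick 1 [4->1 ok]
  23: obs=z cand={2,5} pick 2 [1->2 ok]
  24: obs=x cand={0,4} pick 4 [2->4 ok]
  25: obs=x cand={0,4} pick 4 [4->4 ok]
  26: obs=x cand={0,4} pick 4 [4->4 ok]
  27: obs=w cand={1} pick 1 [4->1 ok]
  28: obs=x cand={0,4} pick 0 [1->0 ok]

0,1,3,1,2,4,4,4,4,4,4,3,1,3,2,4,0,3,2,4,3,4,1,2,4,4,4,1,0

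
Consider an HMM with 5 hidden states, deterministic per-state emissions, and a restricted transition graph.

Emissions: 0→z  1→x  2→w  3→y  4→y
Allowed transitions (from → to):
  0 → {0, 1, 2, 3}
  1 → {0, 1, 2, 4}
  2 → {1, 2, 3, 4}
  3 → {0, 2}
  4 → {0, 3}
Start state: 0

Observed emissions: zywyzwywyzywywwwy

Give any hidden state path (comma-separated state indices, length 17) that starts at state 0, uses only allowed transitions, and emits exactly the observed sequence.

  t0 'z' -> {0}, take 0 (start)
  t1 'y' -> {3,4}, take 3 (0->3 ok)
  t2 'w' -> {2}, take 2 (3->2 ok)
  t3 'y' -> {3,4}, take 4 (2->4 ok)
  t4 'z' -> {0}, take 0 (4->0 ok)
  t5 'w' -> {2}, take 2 (0->2 ok)
  t6 'y' -> {3,4}, take 3 (2->3 ok)
  t7 'w' -> {2}, take 2 (3->2 ok)
  t8 'y' -> {3,4}, take 3 (2->3 ok)
  t9 'z' -> {0}, take 0 (3->0 ok)
  t10 'y' -> {3,4}, take 3 (0->3 ok)
  t11 'w' -> {2}, take 2 (3->2 ok)
  t12 'y' -> {3,4}, take 3 (2->3 ok)
  t13 'w' -> {2}, take 2 (3->2 ok)
  t14 'w' -> {2}, take 2 (2->2 ok)
  t15 'w' -> {2}, take 2 (2->2 ok)
  t16 'y' -> {3,4}, take 3 (2->3 ok)

0,3,2,4,0,2,3,2,3,0,3,2,3,2,2,2,3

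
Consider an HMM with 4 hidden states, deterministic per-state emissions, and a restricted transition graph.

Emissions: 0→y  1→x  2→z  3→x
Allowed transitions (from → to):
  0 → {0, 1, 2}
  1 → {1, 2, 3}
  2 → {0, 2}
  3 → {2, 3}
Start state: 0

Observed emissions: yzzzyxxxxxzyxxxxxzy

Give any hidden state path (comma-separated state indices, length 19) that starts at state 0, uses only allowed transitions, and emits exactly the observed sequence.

0,2,2,2,0,1,1,1,1,3,2,0,1,1,1,1,3,2,0

  t0 'y' -> {0}, take 0 (start)
  t1 'z' -> {2}, take 2 (0->2 ok)
  t2 'z' -> {2}, take 2 (2->2 ok)
  t3 'z' -> {2}, take 2 (2->2 ok)
  t4 'y' -> {0}, take 0 (2->0 ok)
  t5 'x' -> {1,3}, take 1 (0->1 ok)
  t6 'x' -> {1,3}, take 1 (1->1 ok)
  t7 'x' -> {1,3}, take 1 (1->1 ok)
  t8 'x' -> {1,3}, take 1 (1->1 ok)
  t9 'x' -> {1,3}, take 3 (1->3 ok)
  t10 'z' -> {2}, take 2 (3->2 ok)
  t11 'y' -> {0}, take 0 (2->0 ok)
  t12 'x' -> {1,3}, take 1 (0->1 ok)
  t13 'x' -> {1,3}, take 1 (1->1 ok)
  t14 'x' -> {1,3}, take 1 (1->1 ok)
  t15 'x' -> {1,3}, take 1 (1->1 ok)
  t16 'x' -> {1,3}, take 3 (1->3 ok)
  t17 'z' -> {2}, take 2 (3->2 ok)
  t18 'y' -> {0}, take 0 (2->0 ok)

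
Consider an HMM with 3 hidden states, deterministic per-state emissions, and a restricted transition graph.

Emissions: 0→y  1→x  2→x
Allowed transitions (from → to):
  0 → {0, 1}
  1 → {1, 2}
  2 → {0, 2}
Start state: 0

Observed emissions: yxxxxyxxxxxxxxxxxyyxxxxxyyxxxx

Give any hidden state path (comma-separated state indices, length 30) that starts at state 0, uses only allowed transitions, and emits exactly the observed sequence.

0,1,2,2,2,0,1,1,1,1,1,1,2,2,2,2,2,0,0,1,1,2,2,2,0,0,1,2,2,2

  [0] y  {0}  => 0  start
  [1] x  {1,2}  => 1  0->1 ok
  [2] x  {1,2}  => 2  1->2 ok
  [3] x  {1,2}  => 2  2->2 ok
  [4] x  {1,2}  => 2  2->2 ok
  [5] y  {0}  => 0  2->0 ok
  [6] x  {1,2}  => 1  0->1 ok
  [7] x  {1,2}  => 1  1->1 ok
  [8] x  {1,2}  => 1  1->1 ok
  [9] x  {1,2}  => 1  1->1 ok
  [10] x  {1,2}  => 1  1->1 ok
  [11] x  {1,2}  => 1  1->1 ok
  [12] x  {1,2}  => 2  1->2 ok
  [13] x  {1,2}  => 2  2->2 ok
  [14] x  {1,2}  => 2  2->2 ok
  [15] x  {1,2}  => 2  2->2 ok
  [16] x  {1,2}  => 2  2->2 ok
  [17] y  {0}  => 0  2->0 ok
  [18] y  {0}  => 0  0->0 ok
  [19] x  {1,2}  => 1  0->1 ok
  [20] x  {1,2}  => 1  1->1 ok
  [21] x  {1,2}  => 2  1->2 ok
  [22] x  {1,2}  => 2  2->2 ok
  [23] x  {1,2}  => 2  2->2 ok
  [24] y  {0}  => 0  2->0 ok
  [25] y  {0}  => 0  0->0 ok
  [26] x  {1,2}  => 1  0->1 ok
  [27] x  {1,2}  => 2  1->2 ok
  [28] x  {1,2}  => 2  2->2 ok
  [29] x  {1,2}  => 2  2->2 ok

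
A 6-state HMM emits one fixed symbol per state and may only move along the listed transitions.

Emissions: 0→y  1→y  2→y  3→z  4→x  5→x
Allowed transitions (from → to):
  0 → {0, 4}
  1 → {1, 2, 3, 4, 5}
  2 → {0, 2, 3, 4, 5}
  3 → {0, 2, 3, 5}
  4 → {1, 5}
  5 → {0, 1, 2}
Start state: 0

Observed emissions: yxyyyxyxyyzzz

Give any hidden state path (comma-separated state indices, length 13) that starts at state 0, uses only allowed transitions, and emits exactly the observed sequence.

  t0 'y' -> {0,1,2}, take 0 (start)
  t1 'x' -> {4,5}, take 4 (0->4 ok)
  t2 'y' -> {0,1,2}, take 1 (4->1 ok)
  t3 'y' -> {0,1,2}, take 2 (1->2 ok)
  t4 'y' -> {0,1,2}, take 2 (2->2 ok)
  t5 'x' -> {4,5}, take 5 (2->5 ok)
  t6 'y' -> {0,1,2}, take 1 (5->1 ok)
  t7 'x' -> {4,5}, take 4 (1->4 ok)
  t8 'y' -> {0,1,2}, take 1 (4->1 ok)
  t9 'y' -> {0,1,2}, take 1 (1->1 ok)
  t10 'z' -> {3}, take 3 (1->3 ok)
  t11 'z' -> {3}, take 3 (3->3 ok)
  t12 'z' -> {3}, take 3 (3->3 ok)

0,4,1,2,2,5,1,4,1,1,3,3,3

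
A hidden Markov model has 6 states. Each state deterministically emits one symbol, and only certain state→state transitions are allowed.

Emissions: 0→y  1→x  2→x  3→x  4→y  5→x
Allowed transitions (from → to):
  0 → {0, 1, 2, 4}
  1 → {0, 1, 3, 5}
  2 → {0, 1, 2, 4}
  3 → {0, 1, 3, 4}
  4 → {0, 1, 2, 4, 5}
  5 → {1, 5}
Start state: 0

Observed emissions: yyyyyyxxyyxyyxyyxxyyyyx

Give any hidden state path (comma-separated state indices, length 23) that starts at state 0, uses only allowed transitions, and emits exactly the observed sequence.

  0: obs=y cand={0,4} pick 0 [start]
  1: obs=y cand={0,4} pick 0 [0->0 ok]
  2: obs=y cand={0,4} pick 0 [0->0 ok]
  3: obs=y cand={0,4} pick 4 [0->4 ok]
  4: obs=y cand={0,4} pick 4 [4->4 ok]
  5: obs=y cand={0,4} pick 0 [4->0 ok]
  6: obs=x cand={1,2,3,5} pick 1 [0->1 ok]
  7: obs=x cand={1,2,3,5} pick 3 [1->3 ok]
  8: obs=y cand={0,4} pick 0 [3->0 ok]
  9: obs=y cand={0,4} pick 0 [0->0 ok]
  10: obs=x cand={1,2,3,5} pick 1 [0->1 ok]
  11: obs=y cand={0,4} pick 0 [1->0 ok]
  12: obs=y cand={0,4} pick 0 [0->0 ok]
  13: obs=x cand={1,2,3,5} pick 2 [0->2 ok]
  14: obs=y cand={0,4} pick 4 [2->4 ok]
  15: obs=y cand={0,4} pick 4 [4->4 ok]
  16: obs=x cand={1,2,3,5} pick 1 [4->1 ok]
  17: obs=x cand={1,2,3,5} pick 3 [1->3 ok]
  18: obs=y cand={0,4} pick 0 [3->0 ok]
  19: obs=y cand={0,4} pick 4 [0->4 ok]
  20: obs=y cand={0,4} pick 0 [4->0 ok]
  21: obs=y cand={0,4} pick 4 [0->4 ok]
  22: obs=x cand={1,2,3,5} pick 1 [4->1 ok]

0,0,0,4,4,0,1,3,0,0,1,0,0,2,4,4,1,3,0,4,0,4,1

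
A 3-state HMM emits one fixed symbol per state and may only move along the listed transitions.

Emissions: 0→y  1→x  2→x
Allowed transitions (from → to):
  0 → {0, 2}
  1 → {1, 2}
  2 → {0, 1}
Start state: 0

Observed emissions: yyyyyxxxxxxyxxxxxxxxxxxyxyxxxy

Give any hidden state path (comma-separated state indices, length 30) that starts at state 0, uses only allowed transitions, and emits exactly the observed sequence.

0,0,0,0,0,2,1,1,2,1,2,0,2,1,2,1,1,2,1,1,2,1,2,0,2,0,2,1,2,0

  0: obs=y cand={0} pick 0 [start]
  1: obs=y cand={0} pick 0 [0->0 ok]
  2: obs=y cand={0} pick 0 [0->0 ok]
  3: obs=y cand={0} pick 0 [0->0 ok]
  4: obs=y cand={0} pick 0 [0->0 ok]
  5: obs=x cand={1,2} pick 2 [0->2 ok]
  6: obs=x cand={1,2} pick 1 [2->1 ok]
  7: obs=x cand={1,2} pick 1 [1->1 ok]
  8: obs=x cand={1,2} pick 2 [1->2 ok]
  9: obs=x cand={1,2} pick 1 [2->1 ok]
  10: obs=x cand={1,2} pick 2 [1->2 ok]
  11: obs=y cand={0} pick 0 [2->0 ok]
  12: obs=x cand={1,2} pick 2 [0->2 ok]
  13: obs=x cand={1,2} pick 1 [2->1 ok]
  14: obs=x cand={1,2} pick 2 [1->2 ok]
  15: obs=x cand={1,2} pick 1 [2->1 ok]
  16: obs=x cand={1,2} pick 1 [1->1 ok]
  17: obs=x cand={1,2} pick 2 [1->2 ok]
  18: obs=x cand={1,2} pick 1 [2->1 ok]
  19: obs=x cand={1,2} pick 1 [1->1 ok]
  20: obs=x cand={1,2} pick 2 [1->2 ok]
  21: obs=x cand={1,2} pick 1 [2->1 ok]
  22: obs=x cand={1,2} pick 2 [1->2 ok]
  23: obs=y cand={0} pick 0 [2->0 ok]
  24: obs=x cand={1,2} pick 2 [0->2 ok]
  25: obs=y cand={0} pick 0 [2->0 ok]
  26: obs=x cand={1,2} pick 2 [0->2 ok]
  27: obs=x cand={1,2} pick 1 [2->1 ok]
  28: obs=x cand={1,2} pick 2 [1->2 ok]
  29: obs=y cand={0} pick 0 [2->0 ok]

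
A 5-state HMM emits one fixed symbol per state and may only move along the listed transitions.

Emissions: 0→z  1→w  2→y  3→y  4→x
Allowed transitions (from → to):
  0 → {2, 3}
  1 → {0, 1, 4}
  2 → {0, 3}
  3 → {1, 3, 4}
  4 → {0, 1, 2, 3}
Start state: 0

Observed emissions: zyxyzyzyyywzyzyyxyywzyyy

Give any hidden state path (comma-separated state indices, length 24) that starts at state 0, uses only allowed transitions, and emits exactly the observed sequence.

  0: obs=z cand={0} pick 0 [start]
  1: obs=y cand={2,3} pick 3 [0->3 ok]
  2: obs=x cand={4} pick 4 [3->4 ok]
  3: obs=y cand={2,3} pick 2 [4->2 ok]
  4: obs=z cand={0} pick 0 [2->0 ok]
  5: obs=y cand={2,3} pick 2 [0->2 ok]
  6: obs=z cand={0} pick 0 [2->0 ok]
  7: obs=y cand={2,3} pick 2 [0->2 ok]
  8: obs=y cand={2,3} pick 3 [2->3 ok]
  9: obs=y cand={2,3} pick 3 [3->3 ok]
  10: obs=w cand={1} pick 1 [3->1 ok]
  11: obs=z cand={0} pick 0 [1->0 ok]
  12: obs=y cand={2,3} pick 2 [0->2 ok]
  13: obs=z cand={0} pick 0 [2->0 ok]
  14: obs=y cand={2,3} pick 3 [0->3 ok]
  15: obs=y cand={2,3} pick 3 [3->3 ok]
  16: obs=x cand={4} pick 4 [3->4 ok]
  17: obs=y cand={2,3} pick 3 [4->3 ok]
  18: obs=y cand={2,3} pick 3 [3->3 ok]
  19: obs=w cand={1} pick 1 [3->1 ok]
  20: obs=z cand={0} pick 0 [1->0 ok]
  21: obs=y cand={2,3} pick 3 [0->3 ok]
  22: obs=y cand={2,3} pick 3 [3->3 ok]
  23: obs=y cand={2,3} pick 3 [3->3 ok]

0,3,4,2,0,2,0,2,3,3,1,0,2,0,3,3,4,3,3,1,0,3,3,3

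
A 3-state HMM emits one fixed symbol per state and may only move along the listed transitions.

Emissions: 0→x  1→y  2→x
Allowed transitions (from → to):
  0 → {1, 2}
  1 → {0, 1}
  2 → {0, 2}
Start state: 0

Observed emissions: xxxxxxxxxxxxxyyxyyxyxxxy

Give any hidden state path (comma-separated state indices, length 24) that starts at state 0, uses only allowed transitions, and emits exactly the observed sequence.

  pos 0: x in {0,2}, choose 0; start
  pos 1: x in {0,2}, choose 2; 0->2 ok
  pos 2: x in {0,2}, choose 2; 2->2 ok
  pos 3: x in {0,2}, choose 2; 2->2 ok
  pos 4: x in {0,2}, choose 2; 2->2 ok
  pos 5: x in {0,2}, choose 2; 2->2 ok
  pos 6: x in {0,2}, choose 2; 2->2 ok
  pos 7: x in {0,2}, choose 2; 2->2 ok
  pos 8: x in {0,2}, choose 2; 2->2 ok
  pos 9: x in {0,2}, choose 2; 2->2 ok
  pos 10: x in {0,2}, choose 0; 2->0 ok
  pos 11: x in {0,2}, choose 2; 0->2 ok
  pos 12: x in {0,2}, choose 0; 2->0 ok
  pos 13: y in {1}, choose 1; 0->1 ok
  pos 14: y in {1}, choose 1; 1->1 ok
  pos 15: x in {0,2}, choose 0; 1->0 ok
  pos 16: y in {1}, choose 1; 0->1 ok
  pos 17: y in {1}, choose 1; 1->1 ok
  pos 18: x in {0,2}, choose 0; 1->0 ok
  pos 19: y in {1}, choose 1; 0->1 ok
  pos 20: x in {0,2}, choose 0; 1->0 ok
  pos 21: x in {0,2}, choose 2; 0->2 ok
  pos 22: x in {0,2}, choose 0; 2->0 ok
  pos 23: y in {1}, choose 1; 0->1 ok

0,2,2,2,2,2,2,2,2,2,0,2,0,1,1,0,1,1,0,1,0,2,0,1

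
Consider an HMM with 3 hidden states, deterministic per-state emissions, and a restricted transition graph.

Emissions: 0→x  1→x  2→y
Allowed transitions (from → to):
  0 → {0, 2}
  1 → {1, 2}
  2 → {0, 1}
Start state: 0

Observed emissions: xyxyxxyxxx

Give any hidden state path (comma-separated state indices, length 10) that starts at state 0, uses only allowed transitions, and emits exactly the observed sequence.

  t0 'x' -> {0,1}, take 0 (start)
  t1 'y' -> {2}, take 2 (0->2 ok)
  t2 'x' -> {0,1}, take 1 (2->1 ok)
  t3 'y' -> {2}, take 2 (1->2 ok)
  t4 'x' -> {0,1}, take 0 (2->0 ok)
  t5 'x' -> {0,1}, take 0 (0->0 ok)
  t6 'y' -> {2}, take 2 (0->2 ok)
  t7 'x' -> {0,1}, take 1 (2->1 ok)
  t8 'x' -> {0,1}, take 1 (1->1 ok)
  t9 'x' -> {0,1}, take 1 (1->1 ok)

0,2,1,2,0,0,2,1,1,1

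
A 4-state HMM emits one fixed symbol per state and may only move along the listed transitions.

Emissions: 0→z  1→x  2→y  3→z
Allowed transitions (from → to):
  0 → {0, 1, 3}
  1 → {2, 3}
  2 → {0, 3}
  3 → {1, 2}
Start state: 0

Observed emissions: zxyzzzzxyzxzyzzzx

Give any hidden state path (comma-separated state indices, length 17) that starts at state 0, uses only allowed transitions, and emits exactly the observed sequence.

  pos 0: z in {0,3}, choose 0; start
  pos 1: x in {1}, choose 1; 0->1 ok
  pos 2: y in {2}, choose 2; 1->2 ok
  pos 3: z in {0,3}, choose 0; 2->0 ok
  pos 4: z in {0,3}, choose 0; 0->0 ok
  pos 5: z in {0,3}, choose 0; 0->0 ok
  pos 6: z in {0,3}, choose 3; 0->3 ok
  pos 7: x in {1}, choose 1; 3->1 ok
  pos 8: y in {2}, choose 2; 1->2 ok
  pos 9: z in {0,3}, choose 0; 2->0 ok
  pos 10: x in {1}, choose 1; 0->1 ok
  pos 11: z in {0,3}, choose 3; 1->3 ok
  pos 12: y in {2}, choose 2; 3->2 ok
  pos 13: z in {0,3}, choose 0; 2->0 ok
  pos 14: z in {0,3}, choose 0; 0->0 ok
  pos 15: z in {0,3}, choose 0; 0->0 ok
  pos 16: x in {1}, choose 1; 0->1 ok

0,1,2,0,0,0,3,1,2,0,1,3,2,0,0,0,1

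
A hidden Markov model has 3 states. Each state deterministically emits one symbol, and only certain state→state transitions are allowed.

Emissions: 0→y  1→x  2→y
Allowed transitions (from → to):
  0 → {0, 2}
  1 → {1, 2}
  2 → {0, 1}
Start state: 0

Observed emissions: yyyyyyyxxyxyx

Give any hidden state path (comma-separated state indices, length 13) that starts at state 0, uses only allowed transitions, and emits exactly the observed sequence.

  pos 0: y in {0,2}, choose 0; start
  pos 1: y in {0,2}, choose 2; 0->2 ok
  pos 2: y in {0,2}, choose 0; 2->0 ok
  pos 3: y in {0,2}, choose 2; 0->2 ok
  pos 4: y in {0,2}, choose 0; 2->0 ok
  pos 5: y in {0,2}, choose 0; 0->0 ok
  pos 6: y in {0,2}, choose 2; 0->2 ok
  pos 7: x in {1}, choose 1; 2->1 ok
  pos 8: x in {1}, choose 1; 1->1 ok
  pos 9: y in {0,2}, choose 2; 1->2 ok
  pos 10: x in {1}, choose 1; 2->1 ok
  pos 11: y in {0,2}, choose 2; 1->2 ok
  pos 12: x in {1}, choose 1; 2->1 ok

0,2,0,2,0,0,2,1,1,2,1,2,1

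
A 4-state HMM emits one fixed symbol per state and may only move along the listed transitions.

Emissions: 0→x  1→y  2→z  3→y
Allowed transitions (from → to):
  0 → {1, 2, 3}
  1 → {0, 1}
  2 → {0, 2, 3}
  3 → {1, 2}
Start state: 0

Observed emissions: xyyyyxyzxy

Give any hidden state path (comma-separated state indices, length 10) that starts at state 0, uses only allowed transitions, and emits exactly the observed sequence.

0,1,1,1,1,0,3,2,0,1

  [0] x  {0}  => 0  start
  [1] y  {1,3}  => 1  0->1 ok
  [2] y  {1,3}  => 1  1->1 ok
  [3] y  {1,3}  => 1  1->1 ok
  [4] y  {1,3}  => 1  1->1 ok
  [5] x  {0}  => 0  1->0 ok
  [6] y  {1,3}  => 3  0->3 ok
  [7] z  {2}  => 2  3->2 ok
  [8] x  {0}  => 0  2->0 ok
  [9] y  {1,3}  => 1  0->1 ok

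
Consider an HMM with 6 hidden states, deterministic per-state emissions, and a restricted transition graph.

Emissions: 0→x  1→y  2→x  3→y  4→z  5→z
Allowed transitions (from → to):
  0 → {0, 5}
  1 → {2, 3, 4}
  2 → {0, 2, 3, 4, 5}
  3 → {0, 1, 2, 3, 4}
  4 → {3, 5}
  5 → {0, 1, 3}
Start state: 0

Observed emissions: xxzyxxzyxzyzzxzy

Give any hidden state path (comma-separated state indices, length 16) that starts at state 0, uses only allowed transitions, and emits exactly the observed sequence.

  [0] x  {0,2}  => 0  start
  [1] x  {0,2}  => 0  0->0 ok
  [2] z  {4,5}  => 5  0->5 ok
  [3] y  {1,3}  => 3  5->3 ok
  [4] x  {0,2}  => 2  3->2 ok
  [5] x  {0,2}  => 0  2->0 ok
  [6] z  {4,5}  => 5  0->5 ok
  [7] y  {1,3}  => 3  5->3 ok
  [8] x  {0,2}  => 2  3->2 ok
  [9] z  {4,5}  => 5  2->5 ok
  [10] y  {1,3}  => 1  5->1 ok
  [11] z  {4,5}  => 4  1->4 ok
  [12] z  {4,5}  => 5  4->5 ok
  [13] x  {0,2}  => 0  5->0 ok
  [14] z  {4,5}  => 5  0->5 ok
  [15] y  {1,3}  => 3  5->3 ok

0,0,5,3,2,0,5,3,2,5,1,4,5,0,5,3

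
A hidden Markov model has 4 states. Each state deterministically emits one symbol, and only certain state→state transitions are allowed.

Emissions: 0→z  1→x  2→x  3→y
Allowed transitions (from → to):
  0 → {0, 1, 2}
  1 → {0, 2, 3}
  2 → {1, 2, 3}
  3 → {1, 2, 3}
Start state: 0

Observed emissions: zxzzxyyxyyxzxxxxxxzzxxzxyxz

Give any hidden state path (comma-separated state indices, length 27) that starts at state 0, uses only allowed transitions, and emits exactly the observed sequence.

  t0 'z' -> {0}, take 0 (start)
  t1 'x' -> {1,2}, take 1 (0->1 ok)
  t2 'z' -> {0}, take 0 (1->0 ok)
  t3 'z' -> {0}, take 0 (0->0 ok)
  t4 'x' -> {1,2}, take 1 (0->1 ok)
  t5 'y' -> {3}, take 3 (1->3 ok)
  t6 'y' -> {3}, take 3 (3->3 ok)
  t7 'x' -> {1,2}, take 1 (3->1 ok)
  t8 'y' -> {3}, take 3 (1->3 ok)
  t9 'y' -> {3}, take 3 (3->3 ok)
  t10 'x' -> {1,2}, take 1 (3->1 ok)
  t11 'z' -> {0}, take 0 (1->0 ok)
  t12 'x' -> {1,2}, take 1 (0->1 ok)
  t13 'x' -> {1,2}, take 2 (1->2 ok)
  t14 'x' -> {1,2}, take 2 (2->2 ok)
  t15 'x' -> {1,2}, take 1 (2->1 ok)
  t16 'x' -> {1,2}, take 2 (1->2 ok)
  t17 'x' -> {1,2}, take 1 (2->1 ok)
  t18 'z' -> {0}, take 0 (1->0 ok)
  t19 'z' -> {0}, take 0 (0->0 ok)
  t20 'x' -> {1,2}, take 2 (0->2 ok)
  t21 'x' -> {1,2}, take 1 (2->1 ok)
  t22 'z' -> {0}, take 0 (1->0 ok)
  t23 'x' -> {1,2}, take 2 (0->2 ok)
  t24 'y' -> {3}, take 3 (2->3 ok)
  t25 'x' -> {1,2}, take 1 (3->1 ok)
  t26 'z' -> {0}, take 0 (1->0 ok)

0,1,0,0,1,3,3,1,3,3,1,0,1,2,2,1,2,1,0,0,2,1,0,2,3,1,0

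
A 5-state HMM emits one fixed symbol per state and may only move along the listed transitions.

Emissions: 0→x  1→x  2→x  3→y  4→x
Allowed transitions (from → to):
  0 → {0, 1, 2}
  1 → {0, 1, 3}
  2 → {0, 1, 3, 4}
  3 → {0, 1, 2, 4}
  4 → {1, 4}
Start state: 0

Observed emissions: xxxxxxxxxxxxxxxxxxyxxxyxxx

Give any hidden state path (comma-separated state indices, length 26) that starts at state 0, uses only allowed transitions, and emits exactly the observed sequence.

0,0,0,2,4,1,0,0,0,0,2,1,0,1,0,0,1,1,3,4,4,1,3,1,1,0

  t0 'x' -> {0,1,2,4}, take 0 (start)
  t1 'x' -> {0,1,2,4}, take 0 (0->0 ok)
  t2 'x' -> {0,1,2,4}, take 0 (0->0 ok)
  t3 'x' -> {0,1,2,4}, take 2 (0->2 ok)
  t4 'x' -> {0,1,2,4}, take 4 (2->4 ok)
  t5 'x' -> {0,1,2,4}, take 1 (4->1 ok)
  t6 'x' -> {0,1,2,4}, take 0 (1->0 ok)
  t7 'x' -> {0,1,2,4}, take 0 (0->0 ok)
  t8 'x' -> {0,1,2,4}, take 0 (0->0 ok)
  t9 'x' -> {0,1,2,4}, take 0 (0->0 ok)
  t10 'x' -> {0,1,2,4}, take 2 (0->2 ok)
  t11 'x' -> {0,1,2,4}, take 1 (2->1 ok)
  t12 'x' -> {0,1,2,4}, take 0 (1->0 ok)
  t13 'x' -> {0,1,2,4}, take 1 (0->1 ok)
  t14 'x' -> {0,1,2,4}, take 0 (1->0 ok)
  t15 'x' -> {0,1,2,4}, take 0 (0->0 ok)
  t16 'x' -> {0,1,2,4}, take 1 (0->1 ok)
  t17 'x' -> {0,1,2,4}, take 1 (1->1 ok)
  t18 'y' -> {3}, take 3 (1->3 ok)
  t19 'x' -> {0,1,2,4}, take 4 (3->4 ok)
  t20 'x' -> {0,1,2,4}, take 4 (4->4 ok)
  t21 'x' -> {0,1,2,4}, take 1 (4->1 ok)
  t22 'y' -> {3}, take 3 (1->3 ok)
  t23 'x' -> {0,1,2,4}, take 1 (3->1 ok)
  t24 'x' -> {0,1,2,4}, take 1 (1->1 ok)
  t25 'x' -> {0,1,2,4}, take 0 (1->0 ok)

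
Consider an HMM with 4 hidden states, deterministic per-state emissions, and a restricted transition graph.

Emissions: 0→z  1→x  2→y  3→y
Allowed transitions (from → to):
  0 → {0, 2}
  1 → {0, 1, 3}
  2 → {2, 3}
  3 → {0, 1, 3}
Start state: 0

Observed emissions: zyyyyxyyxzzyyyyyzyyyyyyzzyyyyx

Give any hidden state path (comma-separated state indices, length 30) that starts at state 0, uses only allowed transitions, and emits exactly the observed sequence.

  0: obs=z cand={0} pick 0 [start]
  1: obs=y cand={2,3} pick 2 [0->2 ok]
  2: obs=y cand={2,3} pick 3 [2->3 ok]
  3: obs=y cand={2,3} pick 3 [3->3 ok]
  4: obs=y cand={2,3} pick 3 [3->3 ok]
  5: obs=x cand={1} pick 1 [3->1 ok]
  6: obs=y cand={2,3} pick 3 [1->3 ok]
  7: obs=y cand={2,3} pick 3 [3->3 ok]
  8: obs=x cand={1} pick 1 [3->1 ok]
  9: obs=z cand={0} pick 0 [1->0 ok]
  10: obs=z cand={0} pick 0 [0->0 ok]
  11: obs=y cand={2,3} pick 2 [0->2 ok]
  12: obs=y cand={2,3} pick 2 [2->2 ok]
  13: obs=y cand={2,3} pick 2 [2->2 ok]
  14: obs=y cand={2,3} pick 2 [2->2 ok]
  15: obs=y cand={2,3} pick 3 [2->3 ok]
  16: obs=z cand={0} pick 0 [3->0 ok]
  17: obs=y cand={2,3} pick 2 [0->2 ok]
  18: obs=y cand={2,3} pick 2 [2->2 ok]
  19: obs=y cand={2,3} pick 2 [2->2 ok]
  20: obs=y cand={2,3} pick 3 [2->3 ok]
  21: obs=y cand={2,3} pick 3 [3->3 ok]
  22: obs=y cand={2,3} pick 3 [3->3 ok]
  23: obs=z cand={0} pick 0 [3->0 ok]
  24: obs=z cand={0} pick 0 [0->0 ok]
  25: obs=y cand={2,3} pick 2 [0->2 ok]
  26: obs=y cand={2,3} pick 2 [2->2 ok]
  27: obs=y cand={2,3} pick 2 [2->2 ok]
  28: obs=y cand={2,3} pick 3 [2->3 ok]
  29: obs=x cand={1} pick 1 [3->1 ok]

0,2,3,3,3,1,3,3,1,0,0,2,2,2,2,3,0,2,2,2,3,3,3,0,0,2,2,2,3,1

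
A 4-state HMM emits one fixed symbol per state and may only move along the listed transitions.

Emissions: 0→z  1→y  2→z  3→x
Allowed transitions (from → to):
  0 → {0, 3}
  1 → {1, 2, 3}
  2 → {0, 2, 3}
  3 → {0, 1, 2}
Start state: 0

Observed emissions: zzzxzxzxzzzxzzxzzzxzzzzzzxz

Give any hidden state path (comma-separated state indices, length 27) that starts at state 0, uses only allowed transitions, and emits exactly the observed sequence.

  t0 'z' -> {0,2}, take 0 (start)
  t1 'z' -> {0,2}, take 0 (0->0 ok)
  t2 'z' -> {0,2}, take 0 (0->0 ok)
  t3 'x' -> {3}, take 3 (0->3 ok)
  t4 'z' -> {0,2}, take 0 (3->0 ok)
  t5 'x' -> {3}, take 3 (0->3 ok)
  t6 'z' -> {0,2}, take 0 (3->0 ok)
  t7 'x' -> {3}, take 3 (0->3 ok)
  t8 'z' -> {0,2}, take 0 (3->0 ok)
  t9 'z' -> {0,2}, take 0 (0->0 ok)
  t10 'z' -> {0,2}, take 0 (0->0 ok)
  t11 'x' -> {3}, take 3 (0->3 ok)
  t12 'z' -> {0,2}, take 2 (3->2 ok)
  t13 'z' -> {0,2}, take 2 (2->2 ok)
  t14 'x' -> {3}, take 3 (2->3 ok)
  t15 'z' -> {0,2}, take 2 (3->2 ok)
  t16 'z' -> {0,2}, take 2 (2->2 ok)
  t17 'z' -> {0,2}, take 2 (2->2 ok)
  t18 'x' -> {3}, take 3 (2->3 ok)
  t19 'z' -> {0,2}, take 2 (3->2 ok)
  t20 'z' -> {0,2}, take 2 (2->2 ok)
  t21 'z' -> {0,2}, take 2 (2->2 ok)
  t22 'z' -> {0,2}, take 0 (2->0 ok)
  t23 'z' -> {0,2}, take 0 (0->0 ok)
  t24 'z' -> {0,2}, take 0 (0->0 ok)
  t25 'x' -> {3}, take 3 (0->3 ok)
  t26 'z' -> {0,2}, take 0 (3->0 ok)

0,0,0,3,0,3,0,3,0,0,0,3,2,2,3,2,2,2,3,2,2,2,0,0,0,3,0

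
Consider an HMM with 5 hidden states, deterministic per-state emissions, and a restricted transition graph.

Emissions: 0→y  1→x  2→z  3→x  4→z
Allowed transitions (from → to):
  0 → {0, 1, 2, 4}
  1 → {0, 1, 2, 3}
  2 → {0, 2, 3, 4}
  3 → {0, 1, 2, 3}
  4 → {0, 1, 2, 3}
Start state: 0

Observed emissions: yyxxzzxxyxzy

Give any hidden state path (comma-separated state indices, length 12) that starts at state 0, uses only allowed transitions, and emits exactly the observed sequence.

  [0] y  {0}  => 0  start
  [1] y  {0}  => 0  0->0 ok
  [2] x  {1,3}  => 1  0->1 ok
  [3] x  {1,3}  => 1  1->1 ok
  [4] z  {2,4}  => 2  1->2 ok
  [5] z  {2,4}  => 4  2->4 ok
  [6] x  {1,3}  => 3  4->3 ok
  [7] x  {1,3}  => 3  3->3 ok
  [8] y  {0}  => 0  3->0 ok
  [9] x  {1,3}  => 1  0->1 ok
  [10] z  {2,4}  => 2  1->2 ok
  [11] y  {0}  => 0  2->0 ok

0,0,1,1,2,4,3,3,0,1,2,0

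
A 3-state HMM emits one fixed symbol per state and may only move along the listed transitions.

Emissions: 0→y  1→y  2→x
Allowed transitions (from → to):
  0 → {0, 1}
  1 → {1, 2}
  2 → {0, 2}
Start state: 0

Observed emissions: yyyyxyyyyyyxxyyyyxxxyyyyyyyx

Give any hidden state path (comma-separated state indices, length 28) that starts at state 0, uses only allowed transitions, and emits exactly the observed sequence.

0,1,1,1,2,0,0,0,0,0,1,2,2,0,1,1,1,2,2,2,0,0,0,0,0,0,1,2

  t0 'y' -> {0,1}, take 0 (start)
  t1 'y' -> {0,1}, take 1 (0->1 ok)
  t2 'y' -> {0,1}, take 1 (1->1 ok)
  t3 'y' -> {0,1}, take 1 (1->1 ok)
  t4 'x' -> {2}, take 2 (1->2 ok)
  t5 'y' -> {0,1}, take 0 (2->0 ok)
  t6 'y' -> {0,1}, take 0 (0->0 ok)
  t7 'y' -> {0,1}, take 0 (0->0 ok)
  t8 'y' -> {0,1}, take 0 (0->0 ok)
  t9 'y' -> {0,1}, take 0 (0->0 ok)
  t10 'y' -> {0,1}, take 1 (0->1 ok)
  t11 'x' -> {2}, take 2 (1->2 ok)
  t12 'x' -> {2}, take 2 (2->2 ok)
  t13 'y' -> {0,1}, take 0 (2->0 ok)
  t14 'y' -> {0,1}, take 1 (0->1 ok)
  t15 'y' -> {0,1}, take 1 (1->1 ok)
  t16 'y' -> {0,1}, take 1 (1->1 ok)
  t17 'x' -> {2}, take 2 (1->2 ok)
  t18 'x' -> {2}, take 2 (2->2 ok)
  t19 'x' -> {2}, take 2 (2->2 ok)
  t20 'y' -> {0,1}, take 0 (2->0 ok)
  t21 'y' -> {0,1}, take 0 (0->0 ok)
  t22 'y' -> {0,1}, take 0 (0->0 ok)
  t23 'y' -> {0,1}, take 0 (0->0 ok)
  t24 'y' -> {0,1}, take 0 (0->0 ok)
  t25 'y' -> {0,1}, take 0 (0->0 ok)
  t26 'y' -> {0,1}, take 1 (0->1 ok)
  t27 'x' -> {2}, take 2 (1->2 ok)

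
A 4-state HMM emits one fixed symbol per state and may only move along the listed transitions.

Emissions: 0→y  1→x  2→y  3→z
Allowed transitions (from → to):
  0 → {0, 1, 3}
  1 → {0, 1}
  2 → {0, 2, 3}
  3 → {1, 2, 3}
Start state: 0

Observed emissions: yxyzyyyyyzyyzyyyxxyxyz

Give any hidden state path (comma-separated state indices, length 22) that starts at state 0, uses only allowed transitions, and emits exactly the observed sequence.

0,1,0,3,2,2,2,2,2,3,2,2,3,2,2,0,1,1,0,1,0,3

  0: obs=y cand={0,2} pick 0 [start]
  1: obs=x cand={1} pick 1 [0->1 ok]
  2: obs=y cand={0,2} pick 0 [1->0 ok]
  3: obs=z cand={3} pick 3 [0->3 ok]
  4: obs=y cand={0,2} pick 2 [3->2 ok]
  5: obs=y cand={0,2} pick 2 [2->2 ok]
  6: obs=y cand={0,2} pick 2 [2->2 ok]
  7: obs=y cand={0,2} pick 2 [2->2 ok]
  8: obs=y cand={0,2} pick 2 [2->2 ok]
  9: obs=z cand={3} pick 3 [2->3 ok]
  10: obs=y cand={0,2} pick 2 [3->2 ok]
  11: obs=y cand={0,2} pick 2 [2->2 ok]
  12: obs=z cand={3} pick 3 [2->3 ok]
  13: obs=y cand={0,2} pick 2 [3->2 ok]
  14: obs=y cand={0,2} pick 2 [2->2 ok]
  15: obs=y cand={0,2} pick 0 [2->0 ok]
  16: obs=x cand={1} pick 1 [0->1 ok]
  17: obs=x cand={1} pick 1 [1->1 ok]
  18: obs=y cand={0,2} pick 0 [1->0 ok]
  19: obs=x cand={1} pick 1 [0->1 ok]
  20: obs=y cand={0,2} pick 0 [1->0 ok]
  21: obs=z cand={3} pick 3 [0->3 ok]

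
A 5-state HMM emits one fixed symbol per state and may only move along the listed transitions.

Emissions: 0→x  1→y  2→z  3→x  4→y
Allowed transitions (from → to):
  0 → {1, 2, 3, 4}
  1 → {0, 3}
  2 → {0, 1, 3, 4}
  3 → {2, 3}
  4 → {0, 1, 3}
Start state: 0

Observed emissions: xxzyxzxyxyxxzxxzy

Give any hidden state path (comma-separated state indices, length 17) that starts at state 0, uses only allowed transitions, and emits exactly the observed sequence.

0,3,2,4,0,2,0,1,0,1,3,3,2,0,3,2,1

  [0] x  {0,3}  => 0  start
  [1] x  {0,3}  => 3  0->3 ok
  [2] z  {2}  => 2  3->2 ok
  [3] y  {1,4}  => 4  2->4 ok
  [4] x  {0,3}  => 0  4->0 ok
  [5] z  {2}  => 2  0->2 ok
  [6] x  {0,3}  => 0  2->0 ok
  [7] y  {1,4}  => 1  0->1 ok
  [8] x  {0,3}  => 0  1->0 ok
  [9] y  {1,4}  => 1  0->1 ok
  [10] x  {0,3}  => 3  1->3 ok
  [11] x  {0,3}  => 3  3->3 ok
  [12] z  {2}  => 2  3->2 ok
  [13] x  {0,3}  => 0  2->0 ok
  [14] x  {0,3}  => 3  0->3 ok
  [15] z  {2}  => 2  3->2 ok
  [16] y  {1,4}  => 1  2->1 ok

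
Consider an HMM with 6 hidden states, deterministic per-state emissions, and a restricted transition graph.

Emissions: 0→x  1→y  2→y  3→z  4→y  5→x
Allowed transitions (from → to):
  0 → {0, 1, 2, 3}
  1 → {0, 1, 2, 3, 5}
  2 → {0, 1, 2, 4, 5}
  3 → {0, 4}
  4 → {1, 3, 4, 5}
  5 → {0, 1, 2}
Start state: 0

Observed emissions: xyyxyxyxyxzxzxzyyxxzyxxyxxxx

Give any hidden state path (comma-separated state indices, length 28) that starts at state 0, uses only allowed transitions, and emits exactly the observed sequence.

  pos 0: x in {0,5}, choose 0; start
  pos 1: y in {1,2,4}, choose 1; 0->1 ok
  pos 2: y in {1,2,4}, choose 2; 1->2 ok
  pos 3: x in {0,5}, choose 0; 2->0 ok
  pos 4: y in {1,2,4}, choose 2; 0->2 ok
  pos 5: x in {0,5}, choose 5; 2->5 ok
  pos 6: y in {1,2,4}, choose 1; 5->1 ok
  pos 7: x in {0,5}, choose 5; 1->5 ok
  pos 8: y in {1,2,4}, choose 2; 5->2 ok
  pos 9: x in {0,5}, choose 0; 2->0 ok
  pos 10: z in {3}, choose 3; 0->3 ok
  pos 11: x in {0,5}, choose 0; 3->0 ok
  pos 12: z in {3}, choose 3; 0->3 ok
  pos 13: x in {0,5}, choose 0; 3->0 ok
  pos 14: z in {3}, choose 3; 0->3 ok
  pos 15: y in {1,2,4}, choose 4; 3->4 ok
  pos 16: y in {1,2,4}, choose 4; 4->4 ok
  pos 17: x in {0,5}, choose 5; 4->5 ok
  pos 18: x in {0,5}, choose 0; 5->0 ok
  pos 19: z in {3}, choose 3; 0->3 ok
  pos 20: y in {1,2,4}, choose 4; 3->4 ok
  pos 21: x in {0,5}, choose 5; 4->5 ok
  pos 22: x in {0,5}, choose 0; 5->0 ok
  pos 23: y in {1,2,4}, choose 2; 0->2 ok
  pos 24: x in {0,5}, choose 5; 2->5 ok
  pos 25: x in {0,5}, choose 0; 5->0 ok
  pos 26: x in {0,5}, choose 0; 0->0 ok
  pos 27: x in {0,5}, choose 0; 0->0 ok

0,1,2,0,2,5,1,5,2,0,3,0,3,0,3,4,4,5,0,3,4,5,0,2,5,0,0,0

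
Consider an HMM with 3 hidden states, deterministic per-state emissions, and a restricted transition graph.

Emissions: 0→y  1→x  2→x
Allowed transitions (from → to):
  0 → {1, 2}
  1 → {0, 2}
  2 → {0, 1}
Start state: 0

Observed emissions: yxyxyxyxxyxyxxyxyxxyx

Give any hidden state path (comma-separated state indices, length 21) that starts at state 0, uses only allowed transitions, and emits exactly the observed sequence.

0,2,0,1,0,1,0,2,1,0,2,0,2,1,0,1,0,2,1,0,1

  t0 'y' -> {0}, take 0 (start)
  t1 'x' -> {1,2}, take 2 (0->2 ok)
  t2 'y' -> {0}, take 0 (2->0 ok)
  t3 'x' -> {1,2}, take 1 (0->1 ok)
  t4 'y' -> {0}, take 0 (1->0 ok)
  t5 'x' -> {1,2}, take 1 (0->1 ok)
  t6 'y' -> {0}, take 0 (1->0 ok)
  t7 'x' -> {1,2}, take 2 (0->2 ok)
  t8 'x' -> {1,2}, take 1 (2->1 ok)
  t9 'y' -> {0}, take 0 (1->0 ok)
  t10 'x' -> {1,2}, take 2 (0->2 ok)
  t11 'y' -> {0}, take 0 (2->0 ok)
  t12 'x' -> {1,2}, take 2 (0->2 ok)
  t13 'x' -> {1,2}, take 1 (2->1 ok)
  t14 'y' -> {0}, take 0 (1->0 ok)
  t15 'x' -> {1,2}, take 1 (0->1 ok)
  t16 'y' -> {0}, take 0 (1->0 ok)
  t17 'x' -> {1,2}, take 2 (0->2 ok)
  t18 'x' -> {1,2}, take 1 (2->1 ok)
  t19 'y' -> {0}, take 0 (1->0 ok)
  t20 'x' -> {1,2}, take 1 (0->1 ok)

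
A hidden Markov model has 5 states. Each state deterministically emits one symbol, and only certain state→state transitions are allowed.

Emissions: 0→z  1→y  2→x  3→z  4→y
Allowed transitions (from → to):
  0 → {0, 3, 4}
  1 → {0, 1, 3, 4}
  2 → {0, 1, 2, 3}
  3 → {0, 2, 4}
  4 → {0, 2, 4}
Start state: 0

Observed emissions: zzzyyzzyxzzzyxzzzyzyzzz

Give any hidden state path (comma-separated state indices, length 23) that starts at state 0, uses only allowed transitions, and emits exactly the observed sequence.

0,0,0,4,4,0,3,4,2,3,0,0,4,2,3,0,3,4,0,4,0,0,0

  [0] z  {0,3}  => 0  start
  [1] z  {0,3}  => 0  0->0 ok
  [2] z  {0,3}  => 0  0->0 ok
  [3] y  {1,4}  => 4  0->4 ok
  [4] y  {1,4}  => 4  4->4 ok
  [5] z  {0,3}  => 0  4->0 ok
  [6] z  {0,3}  => 3  0->3 ok
  [7] y  {1,4}  => 4  3->4 ok
  [8] x  {2}  => 2  4->2 ok
  [9] z  {0,3}  => 3  2->3 ok
  [10] z  {0,3}  => 0  3->0 ok
  [11] z  {0,3}  => 0  0->0 ok
  [12] y  {1,4}  => 4  0->4 ok
  [13] x  {2}  => 2  4->2 ok
  [14] z  {0,3}  => 3  2->3 ok
  [15] z  {0,3}  => 0  3->0 ok
  [16] z  {0,3}  => 3  0->3 ok
  [17] y  {1,4}  => 4  3->4 ok
  [18] z  {0,3}  => 0  4->0 ok
  [19] y  {1,4}  => 4  0->4 ok
  [20] z  {0,3}  => 0  4->0 ok
  [21] z  {0,3}  => 0  0->0 ok
  [22] z  {0,3}  => 0  0->0 ok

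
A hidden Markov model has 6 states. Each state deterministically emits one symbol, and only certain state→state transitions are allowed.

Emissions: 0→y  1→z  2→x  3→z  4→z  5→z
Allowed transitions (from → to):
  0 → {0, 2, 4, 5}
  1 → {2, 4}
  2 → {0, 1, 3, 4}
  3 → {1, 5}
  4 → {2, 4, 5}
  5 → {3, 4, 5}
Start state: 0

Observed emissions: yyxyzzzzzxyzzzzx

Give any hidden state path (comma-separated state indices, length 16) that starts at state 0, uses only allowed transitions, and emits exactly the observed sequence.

  t0 'y' -> {0}, take 0 (start)
  t1 'y' -> {0}, take 0 (0->0 ok)
  t2 'x' -> {2}, take 2 (0->2 ok)
  t3 'y' -> {0}, take 0 (2->0 ok)
  t4 'z' -> {1,3,4,5}, take 5 (0->5 ok)
  t5 'z' -> {1,3,4,5}, take 3 (5->3 ok)
  t6 'z' -> {1,3,4,5}, take 5 (3->5 ok)
  t7 'z' -> {1,3,4,5}, take 3 (5->3 ok)
  t8 'z' -> {1,3,4,5}, take 1 (3->1 ok)
  t9 'x' -> {2}, take 2 (1->2 ok)
  t10 'y' -> {0}, take 0 (2->0 ok)
  t11 'z' -> {1,3,4,5}, take 4 (0->4 ok)
  t12 'z' -> {1,3,4,5}, take 4 (4->4 ok)
  t13 'z' -> {1,3,4,5}, take 5 (4->5 ok)
  t14 'z' -> {1,3,4,5}, take 4 (5->4 ok)
  t15 'x' -> {2}, take 2 (4->2 ok)

0,0,2,0,5,3,5,3,1,2,0,4,4,5,4,2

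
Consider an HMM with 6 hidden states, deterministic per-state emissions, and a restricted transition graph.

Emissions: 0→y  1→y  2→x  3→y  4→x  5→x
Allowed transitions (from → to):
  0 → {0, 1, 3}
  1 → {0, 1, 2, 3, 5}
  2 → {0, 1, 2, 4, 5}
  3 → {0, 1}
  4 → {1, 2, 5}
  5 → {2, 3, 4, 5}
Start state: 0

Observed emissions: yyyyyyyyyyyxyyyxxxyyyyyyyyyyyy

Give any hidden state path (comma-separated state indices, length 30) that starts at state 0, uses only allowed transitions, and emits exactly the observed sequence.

  [0] y  {0,1,3}  => 0  start
  [1] y  {0,1,3}  => 0  0->0 ok
  [2] y  {0,1,3}  => 1  0->1 ok
  [3] y  {0,1,3}  => 3  1->3 ok
  [4] y  {0,1,3}  => 1  3->1 ok
  [5] y  {0,1,3}  => 0  1->0 ok
  [6] y  {0,1,3}  => 0  0->0 ok
  [7] y  {0,1,3}  => 0  0->0 ok
  [8] y  {0,1,3}  => 3  0->3 ok
  [9] y  {0,1,3}  => 0  3->0 ok
  [10] y  {0,1,3}  => 1  0->1 ok
  [11] x  {2,4,5}  => 5  1->5 ok
  [12] y  {0,1,3}  => 3  5->3 ok
  [13] y  {0,1,3}  => 0  3->0 ok
  [14] y  {0,1,3}  => 1  0->1 ok
  [15] x  {2,4,5}  => 2  1->2 ok
  [16] x  {2,4,5}  => 2  2->2 ok
  [17] x  {2,4,5}  => 2  2->2 ok
  [18] y  {0,1,3}  => 0  2->0 ok
  [19] y  {0,1,3}  => 0  0->0 ok
  [20] y  {0,1,3}  => 0  0->0 ok
  [21] y  {0,1,3}  => 0  0->0 ok
  [22] y  {0,1,3}  => 1  0->1 ok
  [23] y  {0,1,3}  => 1  1->1 ok
  [24] y  {0,1,3}  => 3  1->3 ok
  [25] y  {0,1,3}  => 1  3->1 ok
  [26] y  {0,1,3}  => 3  1->3 ok
  [27] y  {0,1,3}  => 0  3->0 ok
  [28] y  {0,1,3}  => 0  0->0 ok
  [29] y  {0,1,3}  => 3  0->3 ok

0,0,1,3,1,0,0,0,3,0,1,5,3,0,1,2,2,2,0,0,0,0,1,1,3,1,3,0,0,3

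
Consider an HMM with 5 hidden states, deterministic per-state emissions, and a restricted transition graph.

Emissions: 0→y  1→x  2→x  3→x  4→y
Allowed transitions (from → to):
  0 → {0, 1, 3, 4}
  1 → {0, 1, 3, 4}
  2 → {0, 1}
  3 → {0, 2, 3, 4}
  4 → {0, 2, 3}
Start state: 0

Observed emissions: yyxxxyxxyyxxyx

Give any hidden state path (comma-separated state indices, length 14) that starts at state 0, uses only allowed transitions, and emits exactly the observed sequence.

0,4,2,1,1,0,3,2,0,4,2,1,0,3

  0: obs=y cand={0,4} pick 0 [start]
  1: obs=y cand={0,4} pick 4 [0->4 ok]
  2: obs=x cand={1,2,3} pick 2 [4->2 ok]
  3: obs=x cand={1,2,3} pick 1 [2->1 ok]
  4: obs=x cand={1,2,3} pick 1 [1->1 ok]
  5: obs=y cand={0,4} pick 0 [1->0 ok]
  6: obs=x cand={1,2,3} pick 3 [0->3 ok]
  7: obs=x cand={1,2,3} pick 2 [3->2 ok]
  8: obs=y cand={0,4} pick 0 [2->0 ok]
  9: obs=y cand={0,4} pick 4 [0->4 ok]
  10: obs=x cand={1,2,3} pick 2 [4->2 ok]
  11: obs=x cand={1,2,3} pick 1 [2->1 ok]
  12: obs=y cand={0,4} pick 0 [1->0 ok]
  13: obs=x cand={1,2,3} pick 3 [0->3 ok]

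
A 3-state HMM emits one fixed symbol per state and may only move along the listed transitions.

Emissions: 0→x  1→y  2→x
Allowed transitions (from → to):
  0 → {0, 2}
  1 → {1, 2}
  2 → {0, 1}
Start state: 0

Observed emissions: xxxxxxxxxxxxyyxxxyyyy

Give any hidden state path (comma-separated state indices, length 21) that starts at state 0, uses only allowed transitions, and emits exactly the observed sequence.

0,2,0,0,0,0,2,0,0,0,0,2,1,1,2,0,2,1,1,1,1

  pos 0: x in {0,2}, choose 0; start
  pos 1: x in {0,2}, choose 2; 0->2 ok
  pos 2: x in {0,2}, choose 0; 2->0 ok
  pos 3: x in {0,2}, choose 0; 0->0 ok
  pos 4: x in {0,2}, choose 0; 0->0 ok
  pos 5: x in {0,2}, choose 0; 0->0 ok
  pos 6: x in {0,2}, choose 2; 0->2 ok
  pos 7: x in {0,2}, choose 0; 2->0 ok
  pos 8: x in {0,2}, choose 0; 0->0 ok
  pos 9: x in {0,2}, choose 0; 0->0 ok
  pos 10: x in {0,2}, choose 0; 0->0 ok
  pos 11: x in {0,2}, choose 2; 0->2 ok
  pos 12: y in {1}, choose 1; 2->1 ok
  pos 13: y in {1}, choose 1; 1->1 ok
  pos 14: x in {0,2}, choose 2; 1->2 ok
  pos 15: x in {0,2}, choose 0; 2->0 ok
  pos 16: x in {0,2}, choose 2; 0->2 ok
  pos 17: y in {1}, choose 1; 2->1 ok
  pos 18: y in {1}, choose 1; 1->1 ok
  pos 19: y in {1}, choose 1; 1->1 ok
  pos 20: y in {1}, choose 1; 1->1 ok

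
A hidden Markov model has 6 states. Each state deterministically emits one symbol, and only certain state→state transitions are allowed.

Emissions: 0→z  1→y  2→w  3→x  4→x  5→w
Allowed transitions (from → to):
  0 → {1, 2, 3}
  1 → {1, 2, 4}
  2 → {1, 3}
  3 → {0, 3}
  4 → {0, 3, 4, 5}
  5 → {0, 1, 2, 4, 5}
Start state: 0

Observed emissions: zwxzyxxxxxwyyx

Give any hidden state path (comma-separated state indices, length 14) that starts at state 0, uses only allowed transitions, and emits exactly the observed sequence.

  0: obs=z cand={0} pick 0 [start]
  1: obs=w cand={2,5} pick 2 [0->2 ok]
  2: obs=x cand={3,4} pick 3 [2->3 ok]
  3: obs=z cand={0} pick 0 [3->0 ok]
  4: obs=y cand={1} pick 1 [0->1 ok]
  5: obs=x cand={3,4} pick 4 [1->4 ok]
  6: obs=x cand={3,4} pick 4 [4->4 ok]
  7: obs=x cand={3,4} pick 4 [4->4 ok]
  8: obs=x cand={3,4} pick 4 [4->4 ok]
  9: obs=x cand={3,4} pick 4 [4->4 ok]
  10: obs=w cand={2,5} pick 5 [4->5 ok]
  11: obs=y cand={1} pick 1 [5->1 ok]
  12: obs=y cand={1} pick 1 [1->1 ok]
  13: obs=x cand={3,4} pick 4 [1->4 ok]

0,2,3,0,1,4,4,4,4,4,5,1,1,4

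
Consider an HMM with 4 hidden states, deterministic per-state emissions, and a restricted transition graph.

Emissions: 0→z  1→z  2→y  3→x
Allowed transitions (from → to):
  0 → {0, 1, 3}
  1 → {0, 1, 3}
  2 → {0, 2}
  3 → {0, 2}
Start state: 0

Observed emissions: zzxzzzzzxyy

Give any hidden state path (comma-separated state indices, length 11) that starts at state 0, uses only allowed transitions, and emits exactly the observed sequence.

  [0] z  {0,1}  => 0  start
  [1] z  {0,1}  => 1  0->1 ok
  [2] x  {3}  => 3  1->3 ok
  [3] z  {0,1}  => 0  3->0 ok
  [4] z  {0,1}  => 1  0->1 ok
  [5] z  {0,1}  => 1  1->1 ok
  [6] z  {0,1}  => 0  1->0 ok
  [7] z  {0,1}  => 1  0->1 ok
  [8] x  {3}  => 3  1->3 ok
  [9] y  {2}  => 2  3->2 ok
  [10] y  {2}  => 2  2->2 ok

0,1,3,0,1,1,0,1,3,2,2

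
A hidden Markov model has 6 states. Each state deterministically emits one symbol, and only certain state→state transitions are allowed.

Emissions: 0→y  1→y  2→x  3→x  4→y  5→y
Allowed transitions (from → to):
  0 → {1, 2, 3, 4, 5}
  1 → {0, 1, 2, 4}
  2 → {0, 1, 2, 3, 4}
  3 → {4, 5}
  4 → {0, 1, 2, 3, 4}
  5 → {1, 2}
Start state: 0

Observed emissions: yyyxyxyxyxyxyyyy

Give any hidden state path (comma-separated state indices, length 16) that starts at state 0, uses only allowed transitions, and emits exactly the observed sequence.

0,1,4,2,0,2,4,3,5,2,4,2,4,1,0,4

  0: obs=y cand={0,1,4,5} pick 0 [start]
  1: obs=y cand={0,1,4,5} pick 1 [0->1 ok]
  2: obs=y cand={0,1,4,5} pick 4 [1->4 ok]
  3: obs=x cand={2,3} pick 2 [4->2 ok]
  4: obs=y cand={0,1,4,5} pick 0 [2->0 ok]
  5: obs=x cand={2,3} pick 2 [0->2 ok]
  6: obs=y cand={0,1,4,5} pick 4 [2->4 ok]
  7: obs=x cand={2,3} pick 3 [4->3 ok]
  8: obs=y cand={0,1,4,5} pick 5 [3->5 ok]
  9: obs=x cand={2,3} pick 2 [5->2 ok]
  10: obs=y cand={0,1,4,5} pick 4 [2->4 ok]
  11: obs=x cand={2,3} pick 2 [4->2 ok]
  12: obs=y cand={0,1,4,5} pick 4 [2->4 ok]
  13: obs=y cand={0,1,4,5} pick 1 [4->1 ok]
  14: obs=y cand={0,1,4,5} pick 0 [1->0 ok]
  15: obs=y cand={0,1,4,5} pick 4 [0->4 ok]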